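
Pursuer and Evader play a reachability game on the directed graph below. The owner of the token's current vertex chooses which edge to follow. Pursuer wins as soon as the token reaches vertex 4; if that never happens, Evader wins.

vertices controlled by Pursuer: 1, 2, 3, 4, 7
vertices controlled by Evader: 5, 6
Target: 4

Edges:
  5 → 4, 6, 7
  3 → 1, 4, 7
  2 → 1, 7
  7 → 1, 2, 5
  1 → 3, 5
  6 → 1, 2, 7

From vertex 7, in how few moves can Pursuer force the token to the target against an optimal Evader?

A0 = {4}
A1: add {3} — 3 (Pursuer) has 3→4.
A2: add {1} — 1 (Pursuer) has 1→3.
A3: add {2, 7} — 2 (Pursuer) has 2→1; 7 (Pursuer) has 7→1.
7 enters the attractor at level 3, so Pursuer can force the target in 3 moves from there.

3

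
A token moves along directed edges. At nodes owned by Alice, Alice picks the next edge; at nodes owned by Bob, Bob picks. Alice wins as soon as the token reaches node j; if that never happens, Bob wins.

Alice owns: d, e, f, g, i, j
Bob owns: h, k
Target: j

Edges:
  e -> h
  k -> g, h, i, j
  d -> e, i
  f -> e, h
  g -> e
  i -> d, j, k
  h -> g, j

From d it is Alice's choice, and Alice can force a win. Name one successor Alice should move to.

i

A0 = {j}
A1: add {i} — i (Alice) has i→j.
A2: add {d} — d (Alice) has d→i.
A3 = A2; e.g. e (Alice) has no edge into A2. Fixed point.
From d, successor i is in the attractor (rank 1); the other successor e is not.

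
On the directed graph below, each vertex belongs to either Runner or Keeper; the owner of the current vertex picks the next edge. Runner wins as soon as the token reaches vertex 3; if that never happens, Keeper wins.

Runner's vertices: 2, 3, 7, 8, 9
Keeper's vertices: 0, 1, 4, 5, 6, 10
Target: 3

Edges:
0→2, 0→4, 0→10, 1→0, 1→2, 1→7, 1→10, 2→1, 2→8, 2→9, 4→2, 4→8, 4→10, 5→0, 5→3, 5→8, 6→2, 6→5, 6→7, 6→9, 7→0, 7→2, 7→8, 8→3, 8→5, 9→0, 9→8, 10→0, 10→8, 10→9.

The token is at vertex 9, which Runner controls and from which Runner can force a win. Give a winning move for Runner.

8

A0 = {3}
A1: add {8} — 8 (Runner) has 8→3.
A2: add {2, 7, 9} — 2 (Runner) has 2→8; 7 (Runner) has 7→8; 9 (Runner) has 9→8.
A3 = A2; e.g. 0 (Keeper) can still go to 4. Fixed point.
From 9, successor 8 is in the attractor (rank 1); the other successor 0 is not.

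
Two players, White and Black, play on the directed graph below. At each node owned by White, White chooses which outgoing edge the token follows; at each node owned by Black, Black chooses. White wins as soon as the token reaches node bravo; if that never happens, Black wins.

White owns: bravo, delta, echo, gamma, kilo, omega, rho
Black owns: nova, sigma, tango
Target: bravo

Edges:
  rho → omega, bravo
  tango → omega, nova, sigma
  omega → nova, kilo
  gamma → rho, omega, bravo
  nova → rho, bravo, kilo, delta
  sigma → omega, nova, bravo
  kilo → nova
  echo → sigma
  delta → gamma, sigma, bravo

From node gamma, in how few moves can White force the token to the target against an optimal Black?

A0 = {bravo}
A1: add {delta, gamma, rho} — rho (White) has rho→bravo; gamma (White) has gamma→bravo; delta (White) has delta→bravo.
A2 = A1; e.g. tango (Black) can still go to omega. Fixed point.
gamma enters the attractor at level 1, so White can force the target in 1 move from there.

1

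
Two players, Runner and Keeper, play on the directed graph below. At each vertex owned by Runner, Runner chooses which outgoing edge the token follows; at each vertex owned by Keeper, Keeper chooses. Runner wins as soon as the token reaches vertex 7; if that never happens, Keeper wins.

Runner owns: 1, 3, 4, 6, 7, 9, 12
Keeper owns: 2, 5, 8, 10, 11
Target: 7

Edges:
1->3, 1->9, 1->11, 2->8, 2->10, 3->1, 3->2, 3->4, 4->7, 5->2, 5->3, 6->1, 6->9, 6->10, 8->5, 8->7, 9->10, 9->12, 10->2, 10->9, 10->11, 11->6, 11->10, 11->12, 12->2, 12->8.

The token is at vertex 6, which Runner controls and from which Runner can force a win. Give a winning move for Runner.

1

A0 = {7}
A1: add {4} — 4 (Runner) has 4→7.
A2: add {3} — 3 (Runner) has 3→4.
A3: add {1} — 1 (Runner) has 1→3.
A4: add {6} — 6 (Runner) has 6→1.
A5 = A4; e.g. 2 (Keeper) can still go to 8. Fixed point.
From 6, successor 1 is in the attractor (rank 3); the other successors 9, 10 are not.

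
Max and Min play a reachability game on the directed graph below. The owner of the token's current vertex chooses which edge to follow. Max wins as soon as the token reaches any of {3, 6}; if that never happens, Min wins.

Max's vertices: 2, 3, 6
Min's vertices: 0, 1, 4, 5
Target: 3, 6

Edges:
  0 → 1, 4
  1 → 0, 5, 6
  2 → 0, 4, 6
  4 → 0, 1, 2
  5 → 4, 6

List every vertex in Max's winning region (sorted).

2, 3, 6

A0 = {3, 6}
A1: add {2} — 2 (Max) has 2→6.
A2 = A1; e.g. 0 (Min) can still go to 1. Fixed point.
Max's winning region = {2, 3, 6}.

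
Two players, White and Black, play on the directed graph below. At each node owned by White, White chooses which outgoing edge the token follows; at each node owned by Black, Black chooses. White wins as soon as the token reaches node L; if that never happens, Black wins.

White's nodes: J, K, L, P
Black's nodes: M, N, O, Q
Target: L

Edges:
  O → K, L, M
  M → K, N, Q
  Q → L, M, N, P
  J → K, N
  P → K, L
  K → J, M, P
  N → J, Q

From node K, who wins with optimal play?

A0 = {L}
A1: add {P} — P (White) has P→L.
A2: add {K} — K (White) has K→P.
K ∈ A2, so White can force the target.

White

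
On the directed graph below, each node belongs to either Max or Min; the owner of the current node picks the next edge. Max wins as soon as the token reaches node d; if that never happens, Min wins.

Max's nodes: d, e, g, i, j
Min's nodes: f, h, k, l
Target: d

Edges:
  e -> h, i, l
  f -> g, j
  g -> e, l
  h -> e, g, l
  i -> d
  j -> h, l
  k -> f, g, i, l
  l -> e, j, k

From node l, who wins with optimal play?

A0 = {d}
A1: add {i} — i (Max) has i→d.
A2: add {e} — e (Max) has e→i.
A3: add {g} — g (Max) has g→e.
A4 = A3; e.g. f (Min) can still go to j. Fixed point.
l never enters the attractor, so Min can avoid the target forever.

Min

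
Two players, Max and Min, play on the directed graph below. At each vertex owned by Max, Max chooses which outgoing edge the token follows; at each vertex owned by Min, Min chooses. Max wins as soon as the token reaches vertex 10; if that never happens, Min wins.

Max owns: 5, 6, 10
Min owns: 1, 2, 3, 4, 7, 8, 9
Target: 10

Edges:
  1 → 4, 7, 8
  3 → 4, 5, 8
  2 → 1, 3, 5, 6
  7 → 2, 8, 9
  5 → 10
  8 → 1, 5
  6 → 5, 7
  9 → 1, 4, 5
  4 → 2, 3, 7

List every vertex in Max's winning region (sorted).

5, 6, 10

A0 = {10}
A1: add {5} — 5 (Max) has 5→10.
A2: add {6} — 6 (Max) has 6→5.
A3 = A2; e.g. 1 (Min) can still go to 4. Fixed point.
Max's winning region = {5, 6, 10}.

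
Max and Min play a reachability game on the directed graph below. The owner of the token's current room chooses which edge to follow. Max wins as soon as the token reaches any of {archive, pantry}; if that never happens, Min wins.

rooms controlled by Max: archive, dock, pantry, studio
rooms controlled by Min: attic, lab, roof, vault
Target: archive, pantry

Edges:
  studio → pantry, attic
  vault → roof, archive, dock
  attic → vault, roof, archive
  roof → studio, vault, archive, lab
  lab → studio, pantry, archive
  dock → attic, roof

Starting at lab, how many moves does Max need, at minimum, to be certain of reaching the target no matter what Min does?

2

A0 = {archive, pantry}
A1: add {studio} — studio (Max) has studio→pantry.
A2: add {lab} — lab (Min): all of {studio, pantry, archive} already in.
A3 = A2; e.g. vault (Min) can still go to roof. Fixed point.
lab enters the attractor at level 2, so Max can force the target in 2 moves from there.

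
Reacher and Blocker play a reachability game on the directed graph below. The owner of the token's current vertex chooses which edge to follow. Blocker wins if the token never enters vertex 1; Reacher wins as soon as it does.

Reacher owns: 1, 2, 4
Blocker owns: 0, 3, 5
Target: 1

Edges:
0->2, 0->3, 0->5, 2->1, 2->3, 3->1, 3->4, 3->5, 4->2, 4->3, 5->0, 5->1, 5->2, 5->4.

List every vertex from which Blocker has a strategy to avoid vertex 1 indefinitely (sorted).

0, 3, 5

A0 = {1}
A1: add {2} — 2 (Reacher) has 2→1.
A2: add {4} — 4 (Reacher) has 4→2.
A3 = A2; e.g. 0 (Blocker) can still go to 3. Fixed point.
Reacher's attractor = {1, 2, 4}; Blocker avoids the target exactly from the complement.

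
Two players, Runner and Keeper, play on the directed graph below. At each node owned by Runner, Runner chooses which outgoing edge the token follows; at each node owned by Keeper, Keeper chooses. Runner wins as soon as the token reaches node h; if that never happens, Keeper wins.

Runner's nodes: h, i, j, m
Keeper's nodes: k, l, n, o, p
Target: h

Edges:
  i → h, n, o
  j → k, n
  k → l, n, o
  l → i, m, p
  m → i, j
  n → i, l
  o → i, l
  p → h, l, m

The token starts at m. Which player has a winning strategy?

A0 = {h}
A1: add {i} — i (Runner) has i→h.
A2: add {m} — m (Runner) has m→i.
A3 = A2; e.g. j (Runner) has no edge into A2. Fixed point.
m ∈ A2, so Runner can force the target.

Runner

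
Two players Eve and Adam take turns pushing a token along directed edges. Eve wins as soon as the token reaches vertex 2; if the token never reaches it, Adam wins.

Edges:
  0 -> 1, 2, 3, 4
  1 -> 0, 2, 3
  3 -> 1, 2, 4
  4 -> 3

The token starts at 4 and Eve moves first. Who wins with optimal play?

Adam

Track states (vertex, player-to-move).
A0 = {(2,Eve), (2,Adam)}
A1: add {(0,Eve), (1,Eve), (3,Eve)}.
A2: add {(1,Adam), (4,Adam)}.
A3 = A2; e.g. (0,Adam) stays out. (4,Eve) never enters ⇒ Adam avoids the target.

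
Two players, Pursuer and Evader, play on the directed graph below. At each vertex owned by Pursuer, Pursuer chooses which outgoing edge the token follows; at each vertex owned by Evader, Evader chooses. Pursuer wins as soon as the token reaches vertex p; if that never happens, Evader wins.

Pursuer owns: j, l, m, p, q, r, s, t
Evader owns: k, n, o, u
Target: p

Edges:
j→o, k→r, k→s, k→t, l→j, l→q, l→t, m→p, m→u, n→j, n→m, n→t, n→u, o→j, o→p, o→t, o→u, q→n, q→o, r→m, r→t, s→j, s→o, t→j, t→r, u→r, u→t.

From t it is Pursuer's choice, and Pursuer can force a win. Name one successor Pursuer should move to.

A0 = {p}
A1: add {m} — m (Pursuer) has m→p.
A2: add {r} — r (Pursuer) has r→m.
A3: add {t} — t (Pursuer) has t→r.
A4: add {l, u} — l (Pursuer) has l→t; u (Evader): all of {r, t} already in.
A5 = A4; e.g. j (Pursuer) has no edge into A4. Fixed point.
From t, successor r is in the attractor (rank 2); the other successor j is not.

r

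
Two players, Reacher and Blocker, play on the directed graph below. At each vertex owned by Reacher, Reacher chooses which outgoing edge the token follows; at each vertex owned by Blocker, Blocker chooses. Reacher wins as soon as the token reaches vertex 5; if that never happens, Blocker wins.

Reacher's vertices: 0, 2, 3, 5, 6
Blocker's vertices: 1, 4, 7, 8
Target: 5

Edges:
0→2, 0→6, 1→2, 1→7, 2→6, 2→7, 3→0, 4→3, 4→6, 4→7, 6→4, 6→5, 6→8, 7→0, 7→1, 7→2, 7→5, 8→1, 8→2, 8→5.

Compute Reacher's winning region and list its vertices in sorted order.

A0 = {5}
A1: add {6} — 6 (Reacher) has 6→5.
A2: add {0, 2} — 0 (Reacher) has 0→6; 2 (Reacher) has 2→6.
A3: add {3} — 3 (Reacher) has 3→0.
A4 = A3; e.g. 1 (Blocker) can still go to 7. Fixed point.
Reacher's winning region = {0, 2, 3, 5, 6}.

0, 2, 3, 5, 6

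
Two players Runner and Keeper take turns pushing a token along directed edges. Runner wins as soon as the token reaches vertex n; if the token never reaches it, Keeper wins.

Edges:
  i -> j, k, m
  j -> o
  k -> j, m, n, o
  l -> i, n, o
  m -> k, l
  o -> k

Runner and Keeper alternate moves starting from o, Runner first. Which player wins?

Track states (vertex, player-to-move).
A0 = {(n,Runner), (n,Keeper)}
A1: add {(k,Runner), (l,Runner)}.
A2: add {(m,Keeper), (o,Keeper)}.
A3: add {(i,Runner), (j,Runner)}.
A4 = A3; e.g. (i,Keeper) stays out. (o,Runner) never enters ⇒ Keeper avoids the target.

Keeper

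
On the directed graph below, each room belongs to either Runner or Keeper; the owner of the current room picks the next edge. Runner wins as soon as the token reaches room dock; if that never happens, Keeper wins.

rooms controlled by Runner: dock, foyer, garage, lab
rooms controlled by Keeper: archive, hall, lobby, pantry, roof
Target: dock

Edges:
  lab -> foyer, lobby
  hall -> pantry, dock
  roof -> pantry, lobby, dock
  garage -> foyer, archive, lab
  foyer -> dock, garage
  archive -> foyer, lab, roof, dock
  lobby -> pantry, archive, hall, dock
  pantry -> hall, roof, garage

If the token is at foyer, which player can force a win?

Runner

A0 = {dock}
A1: add {foyer} — foyer (Runner) has foyer→dock.
foyer ∈ A1, so Runner can force the target.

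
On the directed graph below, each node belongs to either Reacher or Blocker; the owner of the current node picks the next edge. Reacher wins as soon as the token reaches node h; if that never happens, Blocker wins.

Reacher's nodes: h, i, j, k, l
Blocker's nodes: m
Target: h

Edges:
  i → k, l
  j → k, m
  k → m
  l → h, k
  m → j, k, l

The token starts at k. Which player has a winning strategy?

A0 = {h}
A1: add {l} — l (Reacher) has l→h.
A2: add {i} — i (Reacher) has i→l.
A3 = A2; e.g. j (Reacher) has no edge into A2. Fixed point.
k never enters the attractor, so Blocker can avoid the target forever.

Blocker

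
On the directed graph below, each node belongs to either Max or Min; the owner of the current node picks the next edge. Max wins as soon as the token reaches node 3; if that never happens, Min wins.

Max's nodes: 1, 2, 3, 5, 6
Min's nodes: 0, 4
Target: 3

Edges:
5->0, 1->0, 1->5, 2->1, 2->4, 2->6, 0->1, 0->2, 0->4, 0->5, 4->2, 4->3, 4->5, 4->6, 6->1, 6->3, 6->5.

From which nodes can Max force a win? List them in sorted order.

2, 3, 6

A0 = {3}
A1: add {6} — 6 (Max) has 6→3.
A2: add {2} — 2 (Max) has 2→6.
A3 = A2; e.g. 0 (Min) can still go to 1. Fixed point.
Max's winning region = {2, 3, 6}.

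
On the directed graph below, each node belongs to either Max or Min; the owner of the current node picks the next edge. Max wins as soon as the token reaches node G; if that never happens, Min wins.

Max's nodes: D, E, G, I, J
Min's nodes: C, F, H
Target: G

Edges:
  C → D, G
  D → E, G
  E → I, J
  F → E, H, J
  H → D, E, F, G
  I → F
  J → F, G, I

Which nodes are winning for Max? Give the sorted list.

C, D, E, G, J

A0 = {G}
A1: add {D, J} — D (Max) has D→G; J (Max) has J→G.
A2: add {C, E} — C (Min): all of {D, G} already in; E (Max) has E→J.
A3 = A2; e.g. F (Min) can still go to H. Fixed point.
Max's winning region = {C, D, E, G, J}.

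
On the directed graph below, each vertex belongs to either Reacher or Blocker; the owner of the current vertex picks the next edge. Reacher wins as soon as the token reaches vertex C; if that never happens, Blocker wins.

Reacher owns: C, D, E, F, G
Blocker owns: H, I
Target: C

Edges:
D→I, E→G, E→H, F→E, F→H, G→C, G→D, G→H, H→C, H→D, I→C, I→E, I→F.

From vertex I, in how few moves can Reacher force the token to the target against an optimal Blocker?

A0 = {C}
A1: add {G} — G (Reacher) has G→C.
A2: add {E} — E (Reacher) has E→G.
A3: add {F} — F (Reacher) has F→E.
A4: add {I} — I (Blocker): all of {C, E, F} already in.
I enters the attractor at level 4, so Reacher can force the target in 4 moves from there.

4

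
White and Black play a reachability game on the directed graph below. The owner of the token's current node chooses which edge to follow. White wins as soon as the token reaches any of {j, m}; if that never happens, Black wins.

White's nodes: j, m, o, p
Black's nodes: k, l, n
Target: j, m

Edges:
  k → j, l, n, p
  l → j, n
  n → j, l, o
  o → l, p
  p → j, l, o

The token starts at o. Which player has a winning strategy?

A0 = {j, m}
A1: add {p} — p (White) has p→j.
A2: add {o} — o (White) has o→p.
A3 = A2; e.g. k (Black) can still go to l. Fixed point.
o ∈ A2, so White can force the target.

White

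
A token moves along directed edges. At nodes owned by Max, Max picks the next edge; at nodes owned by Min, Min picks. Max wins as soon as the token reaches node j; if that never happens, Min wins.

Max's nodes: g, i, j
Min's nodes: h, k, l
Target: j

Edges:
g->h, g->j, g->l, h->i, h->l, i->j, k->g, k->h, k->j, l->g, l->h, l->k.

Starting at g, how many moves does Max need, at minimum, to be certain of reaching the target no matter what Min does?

1

A0 = {j}
A1: add {g, i} — g (Max) has g→j; i (Max) has i→j.
A2 = A1; e.g. h (Min) can still go to l. Fixed point.
g enters the attractor at level 1, so Max can force the target in 1 move from there.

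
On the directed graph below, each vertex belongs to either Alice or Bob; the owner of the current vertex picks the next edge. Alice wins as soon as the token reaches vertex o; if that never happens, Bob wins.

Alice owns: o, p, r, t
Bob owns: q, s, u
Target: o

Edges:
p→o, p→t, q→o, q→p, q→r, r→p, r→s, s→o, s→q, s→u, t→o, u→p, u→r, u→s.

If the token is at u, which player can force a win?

A0 = {o}
A1: add {p, t} — p (Alice) has p→o; t (Alice) has t→o.
A2: add {r} — r (Alice) has r→p.
A3: add {q} — q (Bob): all of {o, p, r} already in.
A4 = A3; e.g. s (Bob) can still go to u. Fixed point.
u never enters the attractor, so Bob can avoid the target forever.

Bob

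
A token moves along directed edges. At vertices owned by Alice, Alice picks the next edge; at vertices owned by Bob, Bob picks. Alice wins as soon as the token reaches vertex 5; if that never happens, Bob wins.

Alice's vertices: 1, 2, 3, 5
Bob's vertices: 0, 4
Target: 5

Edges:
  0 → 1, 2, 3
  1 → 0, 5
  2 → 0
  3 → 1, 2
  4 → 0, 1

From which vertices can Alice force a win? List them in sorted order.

A0 = {5}
A1: add {1} — 1 (Alice) has 1→5.
A2: add {3} — 3 (Alice) has 3→1.
A3 = A2; e.g. 0 (Bob) can still go to 2. Fixed point.
Alice's winning region = {1, 3, 5}.

1, 3, 5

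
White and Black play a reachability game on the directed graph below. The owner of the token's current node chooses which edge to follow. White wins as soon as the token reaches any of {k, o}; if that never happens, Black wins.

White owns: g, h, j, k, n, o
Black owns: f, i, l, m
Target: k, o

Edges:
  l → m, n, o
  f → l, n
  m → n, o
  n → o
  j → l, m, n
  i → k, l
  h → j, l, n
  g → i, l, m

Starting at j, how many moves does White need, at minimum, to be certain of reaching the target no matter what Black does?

2

A0 = {k, o}
A1: add {n} — n (White) has n→o.
A2: add {h, j, m} — h (White) has h→n; j (White) has j→n; m (Black): all of {n, o} already in.
j enters the attractor at level 2, so White can force the target in 2 moves from there.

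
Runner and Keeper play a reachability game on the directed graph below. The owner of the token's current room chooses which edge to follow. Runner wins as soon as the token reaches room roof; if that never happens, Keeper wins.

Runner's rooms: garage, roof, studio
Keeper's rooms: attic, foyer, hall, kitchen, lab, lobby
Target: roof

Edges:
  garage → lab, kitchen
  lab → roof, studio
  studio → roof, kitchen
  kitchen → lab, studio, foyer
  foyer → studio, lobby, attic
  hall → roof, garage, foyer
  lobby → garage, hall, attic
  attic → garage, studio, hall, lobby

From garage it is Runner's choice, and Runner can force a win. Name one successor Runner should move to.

lab

A0 = {roof}
A1: add {studio} — studio (Runner) has studio→roof.
A2: add {lab} — lab (Keeper): all of {roof, studio} already in.
A3: add {garage} — garage (Runner) has garage→lab.
A4 = A3; e.g. kitchen (Keeper) can still go to foyer. Fixed point.
From garage, successor lab is in the attractor (rank 2); the other successor kitchen is not.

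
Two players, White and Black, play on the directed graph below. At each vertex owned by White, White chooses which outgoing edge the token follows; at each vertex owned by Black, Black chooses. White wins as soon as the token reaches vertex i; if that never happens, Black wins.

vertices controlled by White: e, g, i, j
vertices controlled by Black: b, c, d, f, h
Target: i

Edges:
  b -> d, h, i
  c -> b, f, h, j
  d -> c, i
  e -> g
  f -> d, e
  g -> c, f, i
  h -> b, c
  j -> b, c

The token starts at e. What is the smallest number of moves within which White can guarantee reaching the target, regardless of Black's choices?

2

A0 = {i}
A1: add {g} — g (White) has g→i.
A2: add {e} — e (White) has e→g.
A3 = A2; e.g. b (Black) can still go to d. Fixed point.
e enters the attractor at level 2, so White can force the target in 2 moves from there.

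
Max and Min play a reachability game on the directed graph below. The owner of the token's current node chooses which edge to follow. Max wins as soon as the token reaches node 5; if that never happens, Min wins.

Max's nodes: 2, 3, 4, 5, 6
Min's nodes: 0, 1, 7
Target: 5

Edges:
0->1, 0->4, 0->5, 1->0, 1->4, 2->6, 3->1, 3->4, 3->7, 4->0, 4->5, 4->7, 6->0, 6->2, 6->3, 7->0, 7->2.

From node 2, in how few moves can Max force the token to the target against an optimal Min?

A0 = {5}
A1: add {4} — 4 (Max) has 4→5.
A2: add {3} — 3 (Max) has 3→4.
A3: add {6} — 6 (Max) has 6→3.
A4: add {2} — 2 (Max) has 2→6.
A5 = A4; e.g. 0 (Min) can still go to 1. Fixed point.
2 enters the attractor at level 4, so Max can force the target in 4 moves from there.

4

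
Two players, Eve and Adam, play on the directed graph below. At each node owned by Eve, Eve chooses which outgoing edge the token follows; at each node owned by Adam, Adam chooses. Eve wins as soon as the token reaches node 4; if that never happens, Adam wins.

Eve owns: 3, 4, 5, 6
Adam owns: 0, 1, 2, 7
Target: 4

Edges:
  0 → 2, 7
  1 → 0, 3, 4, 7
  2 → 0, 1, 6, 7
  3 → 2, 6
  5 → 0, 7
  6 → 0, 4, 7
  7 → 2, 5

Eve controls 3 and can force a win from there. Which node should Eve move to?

A0 = {4}
A1: add {6} — 6 (Eve) has 6→4.
A2: add {3} — 3 (Eve) has 3→6.
A3 = A2; e.g. 0 (Adam) can still go to 2. Fixed point.
From 3, successor 6 is in the attractor (rank 1); the other successor 2 is not.

6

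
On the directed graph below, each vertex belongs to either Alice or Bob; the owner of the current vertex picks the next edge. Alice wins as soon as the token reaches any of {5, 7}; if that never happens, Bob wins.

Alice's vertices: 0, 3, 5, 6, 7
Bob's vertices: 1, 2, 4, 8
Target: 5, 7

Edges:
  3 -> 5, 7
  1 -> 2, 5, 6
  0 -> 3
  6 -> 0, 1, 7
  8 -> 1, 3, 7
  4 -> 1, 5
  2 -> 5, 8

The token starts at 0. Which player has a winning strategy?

Alice

A0 = {5, 7}
A1: add {3, 6} — 3 (Alice) has 3→5; 6 (Alice) has 6→7.
A2: add {0} — 0 (Alice) has 0→3.
A3 = A2; e.g. 1 (Bob) can still go to 2. Fixed point.
0 ∈ A2, so Alice can force the target.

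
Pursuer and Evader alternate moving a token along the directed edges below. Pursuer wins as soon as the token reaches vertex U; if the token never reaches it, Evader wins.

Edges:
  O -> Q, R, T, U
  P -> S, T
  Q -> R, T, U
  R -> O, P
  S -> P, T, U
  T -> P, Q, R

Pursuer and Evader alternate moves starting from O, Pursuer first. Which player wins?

Pursuer

Track states (vertex, player-to-move).
A0 = {(U,Pursuer), (U,Evader)}
A1: add {(O,Pursuer), (Q,Pursuer), (S,Pursuer)}.
(O,Pursuer) ∈ A1 ⇒ Pursuer forces the target.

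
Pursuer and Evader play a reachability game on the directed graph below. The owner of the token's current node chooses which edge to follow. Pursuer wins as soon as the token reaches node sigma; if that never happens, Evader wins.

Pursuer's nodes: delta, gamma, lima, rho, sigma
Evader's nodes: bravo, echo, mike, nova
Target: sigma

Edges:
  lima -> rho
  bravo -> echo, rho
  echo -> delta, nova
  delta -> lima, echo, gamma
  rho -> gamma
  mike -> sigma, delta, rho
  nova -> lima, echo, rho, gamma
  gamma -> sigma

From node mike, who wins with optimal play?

A0 = {sigma}
A1: add {gamma} — gamma (Pursuer) has gamma→sigma.
A2: add {delta, rho} — delta (Pursuer) has delta→gamma; rho (Pursuer) has rho→gamma.
A3: add {lima, mike} — lima (Pursuer) has lima→rho; mike (Evader): all of {sigma, delta, rho} already in.
A4 = A3; e.g. bravo (Evader) can still go to echo. Fixed point.
mike ∈ A3, so Pursuer can force the target.

Pursuer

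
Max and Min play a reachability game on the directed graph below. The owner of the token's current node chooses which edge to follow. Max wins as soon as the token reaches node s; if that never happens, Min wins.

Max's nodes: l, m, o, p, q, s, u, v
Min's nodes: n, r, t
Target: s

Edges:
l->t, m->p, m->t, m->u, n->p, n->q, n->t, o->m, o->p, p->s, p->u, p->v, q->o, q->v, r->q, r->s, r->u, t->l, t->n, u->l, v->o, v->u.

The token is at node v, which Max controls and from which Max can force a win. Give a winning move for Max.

o

A0 = {s}
A1: add {p} — p (Max) has p→s.
A2: add {m, o} — m (Max) has m→p; o (Max) has o→p.
A3: add {q, v} — q (Max) has q→o; v (Max) has v→o.
A4 = A3; e.g. l (Max) has no edge into A3. Fixed point.
From v, successor o is in the attractor (rank 2); the other successor u is not.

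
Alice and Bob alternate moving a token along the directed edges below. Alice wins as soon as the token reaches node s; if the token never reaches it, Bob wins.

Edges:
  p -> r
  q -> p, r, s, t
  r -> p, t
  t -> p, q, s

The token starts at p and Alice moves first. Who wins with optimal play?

Track states (vertex, player-to-move).
A0 = {(s,Alice), (s,Bob)}
A1: add {(q,Alice), (t,Alice)}.
A2 = A1; e.g. (p,Alice) stays out. (p,Alice) never enters ⇒ Bob avoids the target.

Bob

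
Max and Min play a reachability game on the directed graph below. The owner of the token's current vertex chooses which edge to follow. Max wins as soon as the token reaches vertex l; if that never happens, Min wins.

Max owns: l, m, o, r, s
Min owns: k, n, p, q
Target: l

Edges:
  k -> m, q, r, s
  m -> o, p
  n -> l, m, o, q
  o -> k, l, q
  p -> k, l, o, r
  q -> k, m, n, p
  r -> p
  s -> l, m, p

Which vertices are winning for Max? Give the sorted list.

l, m, o, s

A0 = {l}
A1: add {o, s} — o (Max) has o→l; s (Max) has s→l.
A2: add {m} — m (Max) has m→o.
A3 = A2; e.g. k (Min) can still go to q. Fixed point.
Max's winning region = {l, m, o, s}.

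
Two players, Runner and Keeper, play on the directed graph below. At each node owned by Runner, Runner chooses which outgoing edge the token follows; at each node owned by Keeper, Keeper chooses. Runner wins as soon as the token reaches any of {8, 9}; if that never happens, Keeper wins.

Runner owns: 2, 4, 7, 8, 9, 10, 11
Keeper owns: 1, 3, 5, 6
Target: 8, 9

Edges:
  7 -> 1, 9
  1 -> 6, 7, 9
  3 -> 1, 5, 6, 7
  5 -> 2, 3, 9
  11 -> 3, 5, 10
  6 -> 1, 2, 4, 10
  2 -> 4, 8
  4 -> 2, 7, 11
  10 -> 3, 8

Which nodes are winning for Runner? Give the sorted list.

2, 4, 7, 8, 9, 10, 11

A0 = {8, 9}
A1: add {2, 7, 10} — 2 (Runner) has 2→8; 7 (Runner) has 7→9; 10 (Runner) has 10→8.
A2: add {4, 11} — 4 (Runner) has 4→2; 11 (Runner) has 11→10.
A3 = A2; e.g. 1 (Keeper) can still go to 6. Fixed point.
Runner's winning region = {2, 4, 7, 8, 9, 10, 11}.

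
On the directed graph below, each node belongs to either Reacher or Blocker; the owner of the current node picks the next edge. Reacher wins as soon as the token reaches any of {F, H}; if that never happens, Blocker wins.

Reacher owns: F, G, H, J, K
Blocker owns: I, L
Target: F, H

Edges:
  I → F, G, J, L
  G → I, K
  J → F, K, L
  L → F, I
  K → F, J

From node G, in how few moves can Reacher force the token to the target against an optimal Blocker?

2

A0 = {F, H}
A1: add {J, K} — J (Reacher) has J→F; K (Reacher) has K→F.
A2: add {G} — G (Reacher) has G→K.
A3 = A2; e.g. I (Blocker) can still go to L. Fixed point.
G enters the attractor at level 2, so Reacher can force the target in 2 moves from there.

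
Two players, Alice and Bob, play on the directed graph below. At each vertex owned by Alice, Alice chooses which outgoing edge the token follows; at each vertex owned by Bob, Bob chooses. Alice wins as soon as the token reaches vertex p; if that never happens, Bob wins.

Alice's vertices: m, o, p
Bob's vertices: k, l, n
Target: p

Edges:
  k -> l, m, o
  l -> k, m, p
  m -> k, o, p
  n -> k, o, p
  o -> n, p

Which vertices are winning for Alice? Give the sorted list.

A0 = {p}
A1: add {m, o} — m (Alice) has m→p; o (Alice) has o→p.
A2 = A1; e.g. k (Bob) can still go to l. Fixed point.
Alice's winning region = {m, o, p}.

m, o, p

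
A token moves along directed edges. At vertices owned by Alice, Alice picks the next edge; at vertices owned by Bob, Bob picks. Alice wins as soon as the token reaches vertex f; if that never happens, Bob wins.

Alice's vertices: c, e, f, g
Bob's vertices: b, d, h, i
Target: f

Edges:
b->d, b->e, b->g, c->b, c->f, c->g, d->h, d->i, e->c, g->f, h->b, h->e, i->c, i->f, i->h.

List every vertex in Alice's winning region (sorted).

A0 = {f}
A1: add {c, g} — c (Alice) has c→f; g (Alice) has g→f.
A2: add {e} — e (Alice) has e→c.
A3 = A2; e.g. b (Bob) can still go to d. Fixed point.
Alice's winning region = {c, e, f, g}.

c, e, f, g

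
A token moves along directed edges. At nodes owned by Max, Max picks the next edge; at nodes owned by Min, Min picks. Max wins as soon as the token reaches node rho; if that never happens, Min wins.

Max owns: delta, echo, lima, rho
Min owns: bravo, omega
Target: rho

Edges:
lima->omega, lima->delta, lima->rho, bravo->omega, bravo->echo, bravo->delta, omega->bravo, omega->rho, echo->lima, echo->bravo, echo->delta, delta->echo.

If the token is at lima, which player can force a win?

A0 = {rho}
A1: add {lima} — lima (Max) has lima→rho.
lima ∈ A1, so Max can force the target.

Max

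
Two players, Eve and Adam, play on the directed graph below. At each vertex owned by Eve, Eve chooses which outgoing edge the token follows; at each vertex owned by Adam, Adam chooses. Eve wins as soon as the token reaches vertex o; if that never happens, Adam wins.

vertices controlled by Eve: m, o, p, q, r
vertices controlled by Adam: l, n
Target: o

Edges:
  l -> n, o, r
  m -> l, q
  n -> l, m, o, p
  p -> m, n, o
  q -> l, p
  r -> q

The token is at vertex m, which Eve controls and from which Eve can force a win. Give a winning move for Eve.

A0 = {o}
A1: add {p} — p (Eve) has p→o.
A2: add {q} — q (Eve) has q→p.
A3: add {m, r} — m (Eve) has m→q; r (Eve) has r→q.
A4 = A3; e.g. l (Adam) can still go to n. Fixed point.
From m, successor q is in the attractor (rank 2); the other successor l is not.

q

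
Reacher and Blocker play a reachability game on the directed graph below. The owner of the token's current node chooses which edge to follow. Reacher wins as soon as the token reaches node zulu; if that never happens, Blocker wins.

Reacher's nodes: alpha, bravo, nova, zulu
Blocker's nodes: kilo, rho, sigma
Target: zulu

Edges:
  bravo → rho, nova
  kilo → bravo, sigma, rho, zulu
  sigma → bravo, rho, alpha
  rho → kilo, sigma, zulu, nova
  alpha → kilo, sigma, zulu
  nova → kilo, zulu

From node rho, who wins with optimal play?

Blocker

A0 = {zulu}
A1: add {alpha, nova} — alpha (Reacher) has alpha→zulu; nova (Reacher) has nova→zulu.
A2: add {bravo} — bravo (Reacher) has bravo→nova.
A3 = A2; e.g. kilo (Blocker) can still go to sigma. Fixed point.
rho never enters the attractor, so Blocker can avoid the target forever.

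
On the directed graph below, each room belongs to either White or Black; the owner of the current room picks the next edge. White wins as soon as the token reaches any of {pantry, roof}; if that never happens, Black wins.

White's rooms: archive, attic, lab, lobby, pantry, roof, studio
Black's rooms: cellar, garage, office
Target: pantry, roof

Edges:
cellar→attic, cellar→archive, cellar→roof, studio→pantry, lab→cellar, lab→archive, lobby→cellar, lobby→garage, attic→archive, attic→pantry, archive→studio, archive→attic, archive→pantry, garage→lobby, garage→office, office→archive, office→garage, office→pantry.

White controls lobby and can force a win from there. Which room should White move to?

cellar

A0 = {pantry, roof}
A1: add {archive, attic, studio} — studio (White) has studio→pantry; attic (White) has attic→pantry; archive (White) has archive→pantry.
A2: add {cellar, lab} — cellar (Black): all of {attic, archive, roof} already in; lab (White) has lab→archive.
A3: add {lobby} — lobby (White) has lobby→cellar.
A4 = A3; e.g. garage (Black) can still go to office. Fixed point.
From lobby, successor cellar is in the attractor (rank 2); the other successor garage is not.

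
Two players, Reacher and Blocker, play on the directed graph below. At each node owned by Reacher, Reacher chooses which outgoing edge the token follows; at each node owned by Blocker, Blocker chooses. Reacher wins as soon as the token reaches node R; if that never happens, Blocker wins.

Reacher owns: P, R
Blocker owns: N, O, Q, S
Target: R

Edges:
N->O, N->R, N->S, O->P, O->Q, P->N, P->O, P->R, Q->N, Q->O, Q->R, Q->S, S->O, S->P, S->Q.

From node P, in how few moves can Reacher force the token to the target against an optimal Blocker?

A0 = {R}
A1: add {P} — P (Reacher) has P→R.
A2 = A1; e.g. N (Blocker) can still go to O. Fixed point.
P enters the attractor at level 1, so Reacher can force the target in 1 move from there.

1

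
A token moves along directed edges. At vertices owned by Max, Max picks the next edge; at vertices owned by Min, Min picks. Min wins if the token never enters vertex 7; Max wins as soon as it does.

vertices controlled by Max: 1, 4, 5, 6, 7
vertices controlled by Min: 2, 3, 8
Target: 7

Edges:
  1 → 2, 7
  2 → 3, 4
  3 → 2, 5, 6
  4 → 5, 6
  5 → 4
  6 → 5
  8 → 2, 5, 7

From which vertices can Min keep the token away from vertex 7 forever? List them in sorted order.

2, 3, 4, 5, 6, 8

A0 = {7}
A1: add {1} — 1 (Max) has 1→7.
A2 = A1; e.g. 2 (Min) can still go to 3. Fixed point.
Max's attractor = {1, 7}; Min avoids the target exactly from the complement.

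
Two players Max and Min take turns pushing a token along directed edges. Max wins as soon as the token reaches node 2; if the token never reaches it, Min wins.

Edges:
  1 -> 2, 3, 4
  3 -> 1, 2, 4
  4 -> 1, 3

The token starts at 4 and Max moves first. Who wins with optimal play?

Min

Track states (vertex, player-to-move).
A0 = {(2,Max), (2,Min)}
A1: add {(1,Max), (3,Max)}.
A2: add {(4,Min)}.
A3 = A2; e.g. (1,Min) stays out. (4,Max) never enters ⇒ Min avoids the target.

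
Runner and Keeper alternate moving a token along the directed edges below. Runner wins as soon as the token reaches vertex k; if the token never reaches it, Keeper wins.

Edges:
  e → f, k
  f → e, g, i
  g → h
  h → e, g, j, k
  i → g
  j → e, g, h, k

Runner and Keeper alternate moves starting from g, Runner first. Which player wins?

Track states (vertex, player-to-move).
A0 = {(k,Runner), (k,Keeper)}
A1: add {(e,Runner), (h,Runner), (j,Runner)}.
A2: add {(g,Keeper)}.
A3: add {(f,Runner), (i,Runner)}.
A4: add {(e,Keeper)}.
A5 = A4; e.g. (f,Keeper) stays out. (g,Runner) never enters ⇒ Keeper avoids the target.

Keeper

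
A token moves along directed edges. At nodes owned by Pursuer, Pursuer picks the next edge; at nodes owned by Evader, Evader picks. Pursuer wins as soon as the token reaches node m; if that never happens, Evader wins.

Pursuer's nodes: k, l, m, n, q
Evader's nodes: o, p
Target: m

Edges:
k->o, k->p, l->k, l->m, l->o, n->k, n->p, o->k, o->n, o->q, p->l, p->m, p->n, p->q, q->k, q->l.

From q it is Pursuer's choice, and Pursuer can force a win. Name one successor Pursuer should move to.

A0 = {m}
A1: add {l} — l (Pursuer) has l→m.
A2: add {q} — q (Pursuer) has q→l.
A3 = A2; e.g. k (Pursuer) has no edge into A2. Fixed point.
From q, successor l is in the attractor (rank 1); the other successor k is not.

l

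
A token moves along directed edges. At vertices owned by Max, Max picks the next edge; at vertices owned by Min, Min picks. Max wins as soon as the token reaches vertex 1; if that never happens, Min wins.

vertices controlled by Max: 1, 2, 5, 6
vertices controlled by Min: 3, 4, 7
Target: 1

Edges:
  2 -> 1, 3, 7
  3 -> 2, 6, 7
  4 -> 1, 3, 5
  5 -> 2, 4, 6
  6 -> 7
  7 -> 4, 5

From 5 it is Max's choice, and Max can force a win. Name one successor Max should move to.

A0 = {1}
A1: add {2} — 2 (Max) has 2→1.
A2: add {5} — 5 (Max) has 5→2.
A3 = A2; e.g. 3 (Min) can still go to 6. Fixed point.
From 5, successor 2 is in the attractor (rank 1); the other successors 4, 6 are not.

2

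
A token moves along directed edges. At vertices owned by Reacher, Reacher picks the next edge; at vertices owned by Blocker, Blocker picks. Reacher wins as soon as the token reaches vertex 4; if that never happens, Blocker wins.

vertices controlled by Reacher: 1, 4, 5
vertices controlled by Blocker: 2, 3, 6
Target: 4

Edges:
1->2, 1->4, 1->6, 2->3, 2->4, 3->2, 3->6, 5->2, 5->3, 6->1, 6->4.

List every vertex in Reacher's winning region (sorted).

1, 4, 6

A0 = {4}
A1: add {1} — 1 (Reacher) has 1→4.
A2: add {6} — 6 (Blocker): all of {1, 4} already in.
A3 = A2; e.g. 2 (Blocker) can still go to 3. Fixed point.
Reacher's winning region = {1, 4, 6}.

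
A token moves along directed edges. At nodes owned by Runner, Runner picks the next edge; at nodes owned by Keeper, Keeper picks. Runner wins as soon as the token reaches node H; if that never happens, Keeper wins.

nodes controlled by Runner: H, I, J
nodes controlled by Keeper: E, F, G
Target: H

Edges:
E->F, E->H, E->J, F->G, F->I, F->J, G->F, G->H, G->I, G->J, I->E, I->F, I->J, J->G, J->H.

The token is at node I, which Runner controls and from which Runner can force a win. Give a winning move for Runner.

J

A0 = {H}
A1: add {J} — J (Runner) has J→H.
A2: add {I} — I (Runner) has I→J.
A3 = A2; e.g. E (Keeper) can still go to F. Fixed point.
From I, successor J is in the attractor (rank 1); the other successors E, F are not.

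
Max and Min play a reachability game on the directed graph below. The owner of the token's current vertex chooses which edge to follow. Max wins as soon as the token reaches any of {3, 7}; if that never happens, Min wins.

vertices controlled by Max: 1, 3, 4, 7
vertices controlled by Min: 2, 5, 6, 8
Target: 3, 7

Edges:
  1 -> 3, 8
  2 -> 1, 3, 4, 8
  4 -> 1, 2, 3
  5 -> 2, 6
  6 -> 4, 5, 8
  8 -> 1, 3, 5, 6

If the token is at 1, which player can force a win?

A0 = {3, 7}
A1: add {1, 4} — 1 (Max) has 1→3; 4 (Max) has 4→3.
A2 = A1; e.g. 2 (Min) can still go to 8. Fixed point.
1 ∈ A1, so Max can force the target.

Max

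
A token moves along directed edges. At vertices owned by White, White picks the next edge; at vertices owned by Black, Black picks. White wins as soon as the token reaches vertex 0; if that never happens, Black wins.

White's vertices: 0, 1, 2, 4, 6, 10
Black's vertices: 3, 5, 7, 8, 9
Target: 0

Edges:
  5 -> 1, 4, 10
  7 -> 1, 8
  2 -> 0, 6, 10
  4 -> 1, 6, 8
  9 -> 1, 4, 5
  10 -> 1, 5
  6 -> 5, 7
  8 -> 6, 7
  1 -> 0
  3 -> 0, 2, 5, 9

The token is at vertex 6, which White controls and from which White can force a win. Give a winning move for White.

5

A0 = {0}
A1: add {1, 2} — 1 (White) has 1→0; 2 (White) has 2→0.
A2: add {4, 10} — 4 (White) has 4→1; 10 (White) has 10→1.
A3: add {5} — 5 (Black): all of {1, 4, 10} already in.
A4: add {6, 9} — 6 (White) has 6→5; 9 (Black): all of {1, 4, 5} already in.
A5: add {3} — 3 (Black): all of {0, 2, 5, 9} already in.
A6 = A5; e.g. 7 (Black) can still go to 8. Fixed point.
From 6, successor 5 is in the attractor (rank 3); the other successor 7 is not.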